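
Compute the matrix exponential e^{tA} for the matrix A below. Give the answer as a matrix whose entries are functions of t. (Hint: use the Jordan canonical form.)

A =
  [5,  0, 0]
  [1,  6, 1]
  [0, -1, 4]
e^{tA} =
  [exp(5*t), 0, 0]
  [t^2*exp(5*t)/2 + t*exp(5*t), t*exp(5*t) + exp(5*t), t*exp(5*t)]
  [-t^2*exp(5*t)/2, -t*exp(5*t), -t*exp(5*t) + exp(5*t)]

Strategy: write A = P · J · P⁻¹ where J is a Jordan canonical form, so e^{tA} = P · e^{tJ} · P⁻¹, and e^{tJ} can be computed block-by-block.

A has Jordan form
J =
  [5, 1, 0]
  [0, 5, 1]
  [0, 0, 5]
(up to reordering of blocks).

Per-block formulas:
  For a 3×3 Jordan block J_3(5): exp(t · J_3(5)) = e^(5t)·(I + t·N + (t^2/2)·N^2), where N is the 3×3 nilpotent shift.

After assembling e^{tJ} and conjugating by P, we get:

e^{tA} =
  [exp(5*t), 0, 0]
  [t^2*exp(5*t)/2 + t*exp(5*t), t*exp(5*t) + exp(5*t), t*exp(5*t)]
  [-t^2*exp(5*t)/2, -t*exp(5*t), -t*exp(5*t) + exp(5*t)]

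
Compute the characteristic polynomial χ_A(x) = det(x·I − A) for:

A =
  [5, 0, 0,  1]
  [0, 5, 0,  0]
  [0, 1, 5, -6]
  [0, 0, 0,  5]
x^4 - 20*x^3 + 150*x^2 - 500*x + 625

Expanding det(x·I − A) (e.g. by cofactor expansion or by noting that A is similar to its Jordan form J, which has the same characteristic polynomial as A) gives
  χ_A(x) = x^4 - 20*x^3 + 150*x^2 - 500*x + 625
which factors as (x - 5)^4. The eigenvalues (with algebraic multiplicities) are λ = 5 with multiplicity 4.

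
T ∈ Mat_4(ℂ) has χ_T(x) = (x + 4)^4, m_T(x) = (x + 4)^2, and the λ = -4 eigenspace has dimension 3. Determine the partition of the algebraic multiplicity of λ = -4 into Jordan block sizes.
Block sizes for λ = -4: [2, 1, 1]

Step 1 — from the characteristic polynomial, algebraic multiplicity of λ = -4 is 4. From dim ker(T − (-4)·I) = 3, there are exactly 3 Jordan blocks for λ = -4.
Step 2 — from the minimal polynomial, the factor (x + 4)^2 tells us the largest block for λ = -4 has size 2.
Step 3 — with total size 4, 3 blocks, and largest block 2, the block sizes (in nonincreasing order) are [2, 1, 1].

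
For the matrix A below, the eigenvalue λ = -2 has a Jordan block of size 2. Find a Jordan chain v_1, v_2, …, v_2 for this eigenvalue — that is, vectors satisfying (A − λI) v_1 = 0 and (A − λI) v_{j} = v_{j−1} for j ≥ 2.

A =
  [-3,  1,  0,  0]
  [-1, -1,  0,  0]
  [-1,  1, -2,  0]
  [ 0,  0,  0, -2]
A Jordan chain for λ = -2 of length 2:
v_1 = (-1, -1, -1, 0)ᵀ
v_2 = (1, 0, 0, 0)ᵀ

Let N = A − (-2)·I. We want v_2 with N^2 v_2 = 0 but N^1 v_2 ≠ 0; then v_{j-1} := N · v_j for j = 2, …, 2.

Pick v_2 = (1, 0, 0, 0)ᵀ.
Then v_1 = N · v_2 = (-1, -1, -1, 0)ᵀ.

Sanity check: (A − (-2)·I) v_1 = (0, 0, 0, 0)ᵀ = 0. ✓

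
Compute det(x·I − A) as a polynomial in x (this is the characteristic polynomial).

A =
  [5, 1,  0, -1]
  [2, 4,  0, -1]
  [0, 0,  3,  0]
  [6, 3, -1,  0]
x^4 - 12*x^3 + 54*x^2 - 108*x + 81

Expanding det(x·I − A) (e.g. by cofactor expansion or by noting that A is similar to its Jordan form J, which has the same characteristic polynomial as A) gives
  χ_A(x) = x^4 - 12*x^3 + 54*x^2 - 108*x + 81
which factors as (x - 3)^4. The eigenvalues (with algebraic multiplicities) are λ = 3 with multiplicity 4.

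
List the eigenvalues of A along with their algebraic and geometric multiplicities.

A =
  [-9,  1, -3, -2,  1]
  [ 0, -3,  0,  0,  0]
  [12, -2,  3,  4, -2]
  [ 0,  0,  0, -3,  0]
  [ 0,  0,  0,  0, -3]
λ = -3: alg = 5, geom = 4

Step 1 — factor the characteristic polynomial to read off the algebraic multiplicities:
  χ_A(x) = (x + 3)^5

Step 2 — compute geometric multiplicities via the rank-nullity identity g(λ) = n − rank(A − λI):
  rank(A − (-3)·I) = 1, so dim ker(A − (-3)·I) = n − 1 = 4

Summary:
  λ = -3: algebraic multiplicity = 5, geometric multiplicity = 4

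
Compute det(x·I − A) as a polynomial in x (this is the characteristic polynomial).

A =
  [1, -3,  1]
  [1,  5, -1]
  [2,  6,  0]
x^3 - 6*x^2 + 12*x - 8

Expanding det(x·I − A) (e.g. by cofactor expansion or by noting that A is similar to its Jordan form J, which has the same characteristic polynomial as A) gives
  χ_A(x) = x^3 - 6*x^2 + 12*x - 8
which factors as (x - 2)^3. The eigenvalues (with algebraic multiplicities) are λ = 2 with multiplicity 3.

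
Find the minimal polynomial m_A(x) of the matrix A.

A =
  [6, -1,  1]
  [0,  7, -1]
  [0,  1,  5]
x^2 - 12*x + 36

The characteristic polynomial is χ_A(x) = (x - 6)^3, so the eigenvalues are known. The minimal polynomial is
  m_A(x) = Π_λ (x − λ)^{k_λ}
where k_λ is the size of the *largest* Jordan block for λ (equivalently, the smallest k with (A − λI)^k v = 0 for every generalised eigenvector v of λ).

  λ = 6: largest Jordan block has size 2, contributing (x − 6)^2

So m_A(x) = (x - 6)^2 = x^2 - 12*x + 36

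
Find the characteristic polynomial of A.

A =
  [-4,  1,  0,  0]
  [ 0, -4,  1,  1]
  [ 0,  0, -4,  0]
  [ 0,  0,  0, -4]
x^4 + 16*x^3 + 96*x^2 + 256*x + 256

Expanding det(x·I − A) (e.g. by cofactor expansion or by noting that A is similar to its Jordan form J, which has the same characteristic polynomial as A) gives
  χ_A(x) = x^4 + 16*x^3 + 96*x^2 + 256*x + 256
which factors as (x + 4)^4. The eigenvalues (with algebraic multiplicities) are λ = -4 with multiplicity 4.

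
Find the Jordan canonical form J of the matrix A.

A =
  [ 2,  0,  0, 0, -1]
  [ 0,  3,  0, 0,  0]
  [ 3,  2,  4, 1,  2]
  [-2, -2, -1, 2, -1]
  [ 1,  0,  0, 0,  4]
J_2(3) ⊕ J_2(3) ⊕ J_1(3)

The characteristic polynomial is
  det(x·I − A) = x^5 - 15*x^4 + 90*x^3 - 270*x^2 + 405*x - 243 = (x - 3)^5

Eigenvalues and multiplicities (the geometric multiplicity of λ is n − rank(A − λI), which equals the number of Jordan blocks for λ):
  λ = 3: algebraic multiplicity = 5, geometric multiplicity = 3

Determining the block sizes for each eigenvalue:
  λ = 3: with am = 5 and gm = 3, the partition is not yet determined (e.g. several partitions of 5 into 3 parts exist). Let N = A − (3)·I. Computing rank(N^1) = 2, rank(N^2) = 0; the number of blocks of size ≥ j is rank(N^{j−1}) − rank(N^j), giving [3, 2]. So we have 2 block(s) of size 2, 1 block(s) of size 1 → block sizes [2, 2, 1]

Assembling the blocks gives a Jordan form
J =
  [3, 1, 0, 0, 0]
  [0, 3, 0, 0, 0]
  [0, 0, 3, 1, 0]
  [0, 0, 0, 3, 0]
  [0, 0, 0, 0, 3]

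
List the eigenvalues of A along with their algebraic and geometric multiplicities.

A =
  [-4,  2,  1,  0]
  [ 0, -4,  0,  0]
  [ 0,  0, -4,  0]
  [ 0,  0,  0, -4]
λ = -4: alg = 4, geom = 3

Step 1 — factor the characteristic polynomial to read off the algebraic multiplicities:
  χ_A(x) = (x + 4)^4

Step 2 — compute geometric multiplicities via the rank-nullity identity g(λ) = n − rank(A − λI):
  rank(A − (-4)·I) = 1, so dim ker(A − (-4)·I) = n − 1 = 3

Summary:
  λ = -4: algebraic multiplicity = 4, geometric multiplicity = 3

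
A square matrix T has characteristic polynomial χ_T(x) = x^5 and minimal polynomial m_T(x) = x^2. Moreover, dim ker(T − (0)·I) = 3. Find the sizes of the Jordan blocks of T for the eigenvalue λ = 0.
Block sizes for λ = 0: [2, 2, 1]

Step 1 — from the characteristic polynomial, algebraic multiplicity of λ = 0 is 5. From dim ker(T − (0)·I) = 3, there are exactly 3 Jordan blocks for λ = 0.
Step 2 — from the minimal polynomial, the factor (x − 0)^2 tells us the largest block for λ = 0 has size 2.
Step 3 — with total size 5, 3 blocks, and largest block 2, the block sizes (in nonincreasing order) are [2, 2, 1].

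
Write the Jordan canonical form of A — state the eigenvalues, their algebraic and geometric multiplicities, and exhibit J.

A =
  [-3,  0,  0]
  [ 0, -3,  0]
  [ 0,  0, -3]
J_1(-3) ⊕ J_1(-3) ⊕ J_1(-3)

The characteristic polynomial is
  det(x·I − A) = x^3 + 9*x^2 + 27*x + 27 = (x + 3)^3

Eigenvalues and multiplicities (the geometric multiplicity of λ is n − rank(A − λI), which equals the number of Jordan blocks for λ):
  λ = -3: algebraic multiplicity = 3, geometric multiplicity = 3

Determining the block sizes for each eigenvalue:
  λ = -3: gm = am = 3, so every block has size 1 → block sizes [1, 1, 1]

Assembling the blocks gives a Jordan form
J =
  [-3,  0,  0]
  [ 0, -3,  0]
  [ 0,  0, -3]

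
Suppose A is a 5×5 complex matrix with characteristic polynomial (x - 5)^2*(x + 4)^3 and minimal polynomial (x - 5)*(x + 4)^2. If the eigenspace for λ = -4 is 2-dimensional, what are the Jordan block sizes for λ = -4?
Block sizes for λ = -4: [2, 1]

Step 1 — from the characteristic polynomial, algebraic multiplicity of λ = -4 is 3. From dim ker(A − (-4)·I) = 2, there are exactly 2 Jordan blocks for λ = -4.
Step 2 — from the minimal polynomial, the factor (x + 4)^2 tells us the largest block for λ = -4 has size 2.
Step 3 — with total size 3, 2 blocks, and largest block 2, the block sizes (in nonincreasing order) are [2, 1].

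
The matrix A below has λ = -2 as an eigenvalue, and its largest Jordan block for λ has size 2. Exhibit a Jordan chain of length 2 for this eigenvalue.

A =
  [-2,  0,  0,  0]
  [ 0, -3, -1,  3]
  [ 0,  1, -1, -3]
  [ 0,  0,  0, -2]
A Jordan chain for λ = -2 of length 2:
v_1 = (0, -1, 1, 0)ᵀ
v_2 = (0, 1, 0, 0)ᵀ

Let N = A − (-2)·I. We want v_2 with N^2 v_2 = 0 but N^1 v_2 ≠ 0; then v_{j-1} := N · v_j for j = 2, …, 2.

Pick v_2 = (0, 1, 0, 0)ᵀ.
Then v_1 = N · v_2 = (0, -1, 1, 0)ᵀ.

Sanity check: (A − (-2)·I) v_1 = (0, 0, 0, 0)ᵀ = 0. ✓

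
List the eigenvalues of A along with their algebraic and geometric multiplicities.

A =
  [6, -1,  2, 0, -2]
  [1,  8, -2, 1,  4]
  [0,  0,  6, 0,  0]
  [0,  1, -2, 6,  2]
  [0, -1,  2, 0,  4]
λ = 6: alg = 5, geom = 3

Step 1 — factor the characteristic polynomial to read off the algebraic multiplicities:
  χ_A(x) = (x - 6)^5

Step 2 — compute geometric multiplicities via the rank-nullity identity g(λ) = n − rank(A − λI):
  rank(A − (6)·I) = 2, so dim ker(A − (6)·I) = n − 2 = 3

Summary:
  λ = 6: algebraic multiplicity = 5, geometric multiplicity = 3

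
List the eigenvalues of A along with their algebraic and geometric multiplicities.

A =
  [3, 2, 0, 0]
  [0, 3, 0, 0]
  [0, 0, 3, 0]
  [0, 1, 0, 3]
λ = 3: alg = 4, geom = 3

Step 1 — factor the characteristic polynomial to read off the algebraic multiplicities:
  χ_A(x) = (x - 3)^4

Step 2 — compute geometric multiplicities via the rank-nullity identity g(λ) = n − rank(A − λI):
  rank(A − (3)·I) = 1, so dim ker(A − (3)·I) = n − 1 = 3

Summary:
  λ = 3: algebraic multiplicity = 4, geometric multiplicity = 3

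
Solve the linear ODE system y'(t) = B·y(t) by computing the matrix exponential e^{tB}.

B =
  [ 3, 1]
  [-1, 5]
e^{tB} =
  [-t*exp(4*t) + exp(4*t), t*exp(4*t)]
  [-t*exp(4*t), t*exp(4*t) + exp(4*t)]

Strategy: write B = P · J · P⁻¹ where J is a Jordan canonical form, so e^{tB} = P · e^{tJ} · P⁻¹, and e^{tJ} can be computed block-by-block.

B has Jordan form
J =
  [4, 1]
  [0, 4]
(up to reordering of blocks).

Per-block formulas:
  For a 2×2 Jordan block J_2(4): exp(t · J_2(4)) = e^(4t)·(I + t·N), where N is the 2×2 nilpotent shift.

After assembling e^{tJ} and conjugating by P, we get:

e^{tB} =
  [-t*exp(4*t) + exp(4*t), t*exp(4*t)]
  [-t*exp(4*t), t*exp(4*t) + exp(4*t)]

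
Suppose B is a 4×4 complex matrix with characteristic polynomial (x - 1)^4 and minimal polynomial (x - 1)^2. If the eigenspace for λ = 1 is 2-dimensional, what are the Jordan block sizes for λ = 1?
Block sizes for λ = 1: [2, 2]

Step 1 — from the characteristic polynomial, algebraic multiplicity of λ = 1 is 4. From dim ker(B − (1)·I) = 2, there are exactly 2 Jordan blocks for λ = 1.
Step 2 — from the minimal polynomial, the factor (x − 1)^2 tells us the largest block for λ = 1 has size 2.
Step 3 — with total size 4, 2 blocks, and largest block 2, the block sizes (in nonincreasing order) are [2, 2].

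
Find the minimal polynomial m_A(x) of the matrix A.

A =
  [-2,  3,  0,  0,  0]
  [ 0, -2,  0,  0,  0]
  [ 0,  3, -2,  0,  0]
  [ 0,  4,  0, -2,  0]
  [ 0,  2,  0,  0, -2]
x^2 + 4*x + 4

The characteristic polynomial is χ_A(x) = (x + 2)^5, so the eigenvalues are known. The minimal polynomial is
  m_A(x) = Π_λ (x − λ)^{k_λ}
where k_λ is the size of the *largest* Jordan block for λ (equivalently, the smallest k with (A − λI)^k v = 0 for every generalised eigenvector v of λ).

  λ = -2: largest Jordan block has size 2, contributing (x + 2)^2

So m_A(x) = (x + 2)^2 = x^2 + 4*x + 4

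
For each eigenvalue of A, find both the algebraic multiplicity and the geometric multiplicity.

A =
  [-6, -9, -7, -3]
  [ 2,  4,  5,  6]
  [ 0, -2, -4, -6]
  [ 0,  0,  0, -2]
λ = -2: alg = 4, geom = 2

Step 1 — factor the characteristic polynomial to read off the algebraic multiplicities:
  χ_A(x) = (x + 2)^4

Step 2 — compute geometric multiplicities via the rank-nullity identity g(λ) = n − rank(A − λI):
  rank(A − (-2)·I) = 2, so dim ker(A − (-2)·I) = n − 2 = 2

Summary:
  λ = -2: algebraic multiplicity = 4, geometric multiplicity = 2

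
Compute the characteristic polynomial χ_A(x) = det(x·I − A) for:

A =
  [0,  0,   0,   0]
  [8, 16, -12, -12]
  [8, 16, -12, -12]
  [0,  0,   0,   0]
x^4 - 4*x^3

Expanding det(x·I − A) (e.g. by cofactor expansion or by noting that A is similar to its Jordan form J, which has the same characteristic polynomial as A) gives
  χ_A(x) = x^4 - 4*x^3
which factors as x^3*(x - 4). The eigenvalues (with algebraic multiplicities) are λ = 0 with multiplicity 3, λ = 4 with multiplicity 1.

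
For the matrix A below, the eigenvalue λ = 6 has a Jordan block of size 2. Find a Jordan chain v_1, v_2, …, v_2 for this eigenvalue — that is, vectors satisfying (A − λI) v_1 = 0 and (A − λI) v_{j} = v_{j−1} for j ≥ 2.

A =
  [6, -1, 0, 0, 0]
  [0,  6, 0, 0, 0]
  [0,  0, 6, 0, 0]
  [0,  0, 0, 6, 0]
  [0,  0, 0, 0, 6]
A Jordan chain for λ = 6 of length 2:
v_1 = (-1, 0, 0, 0, 0)ᵀ
v_2 = (0, 1, 0, 0, 0)ᵀ

Let N = A − (6)·I. We want v_2 with N^2 v_2 = 0 but N^1 v_2 ≠ 0; then v_{j-1} := N · v_j for j = 2, …, 2.

Pick v_2 = (0, 1, 0, 0, 0)ᵀ.
Then v_1 = N · v_2 = (-1, 0, 0, 0, 0)ᵀ.

Sanity check: (A − (6)·I) v_1 = (0, 0, 0, 0, 0)ᵀ = 0. ✓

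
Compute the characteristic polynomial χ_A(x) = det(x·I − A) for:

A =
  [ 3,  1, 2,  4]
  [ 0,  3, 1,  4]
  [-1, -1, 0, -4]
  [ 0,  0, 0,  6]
x^4 - 12*x^3 + 48*x^2 - 80*x + 48

Expanding det(x·I − A) (e.g. by cofactor expansion or by noting that A is similar to its Jordan form J, which has the same characteristic polynomial as A) gives
  χ_A(x) = x^4 - 12*x^3 + 48*x^2 - 80*x + 48
which factors as (x - 6)*(x - 2)^3. The eigenvalues (with algebraic multiplicities) are λ = 2 with multiplicity 3, λ = 6 with multiplicity 1.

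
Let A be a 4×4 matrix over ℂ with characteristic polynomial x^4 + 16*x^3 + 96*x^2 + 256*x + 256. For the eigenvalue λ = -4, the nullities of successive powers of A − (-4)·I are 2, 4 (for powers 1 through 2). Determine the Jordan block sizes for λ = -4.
Block sizes for λ = -4: [2, 2]

From the dimensions of kernels of powers, the number of Jordan blocks of size at least j is d_j − d_{j−1} where d_j = dim ker(N^j) (with d_0 = 0). Computing the differences gives [2, 2].
The number of blocks of size exactly k is (#blocks of size ≥ k) − (#blocks of size ≥ k + 1), so the partition is: 2 block(s) of size 2.
In nonincreasing order the block sizes are [2, 2].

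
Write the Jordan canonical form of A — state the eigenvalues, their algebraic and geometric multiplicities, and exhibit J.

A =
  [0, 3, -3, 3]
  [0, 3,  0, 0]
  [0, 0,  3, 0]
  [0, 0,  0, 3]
J_1(0) ⊕ J_1(3) ⊕ J_1(3) ⊕ J_1(3)

The characteristic polynomial is
  det(x·I − A) = x^4 - 9*x^3 + 27*x^2 - 27*x = x*(x - 3)^3

Eigenvalues and multiplicities (the geometric multiplicity of λ is n − rank(A − λI), which equals the number of Jordan blocks for λ):
  λ = 0: algebraic multiplicity = 1, geometric multiplicity = 1
  λ = 3: algebraic multiplicity = 3, geometric multiplicity = 3

Determining the block sizes for each eigenvalue:
  λ = 0: one block (gm = 1), so the single block has size am = 1 → block sizes [1]
  λ = 3: gm = am = 3, so every block has size 1 → block sizes [1, 1, 1]

Assembling the blocks gives a Jordan form
J =
  [0, 0, 0, 0]
  [0, 3, 0, 0]
  [0, 0, 3, 0]
  [0, 0, 0, 3]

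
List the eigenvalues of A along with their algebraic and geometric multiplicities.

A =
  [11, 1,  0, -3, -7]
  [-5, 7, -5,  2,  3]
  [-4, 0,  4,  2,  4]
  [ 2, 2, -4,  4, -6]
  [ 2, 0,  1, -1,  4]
λ = 6: alg = 5, geom = 3

Step 1 — factor the characteristic polynomial to read off the algebraic multiplicities:
  χ_A(x) = (x - 6)^5

Step 2 — compute geometric multiplicities via the rank-nullity identity g(λ) = n − rank(A − λI):
  rank(A − (6)·I) = 2, so dim ker(A − (6)·I) = n − 2 = 3

Summary:
  λ = 6: algebraic multiplicity = 5, geometric multiplicity = 3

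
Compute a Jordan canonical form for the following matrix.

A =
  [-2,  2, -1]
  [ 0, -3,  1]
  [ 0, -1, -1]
J_3(-2)

The characteristic polynomial is
  det(x·I − A) = x^3 + 6*x^2 + 12*x + 8 = (x + 2)^3

Eigenvalues and multiplicities (the geometric multiplicity of λ is n − rank(A − λI), which equals the number of Jordan blocks for λ):
  λ = -2: algebraic multiplicity = 3, geometric multiplicity = 1

Determining the block sizes for each eigenvalue:
  λ = -2: one block (gm = 1), so the single block has size am = 3 → block sizes [3]

Assembling the blocks gives a Jordan form
J =
  [-2,  1,  0]
  [ 0, -2,  1]
  [ 0,  0, -2]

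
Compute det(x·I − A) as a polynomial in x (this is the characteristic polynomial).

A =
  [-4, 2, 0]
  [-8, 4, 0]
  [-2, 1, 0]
x^3

Expanding det(x·I − A) (e.g. by cofactor expansion or by noting that A is similar to its Jordan form J, which has the same characteristic polynomial as A) gives
  χ_A(x) = x^3
which factors as x^3. The eigenvalues (with algebraic multiplicities) are λ = 0 with multiplicity 3.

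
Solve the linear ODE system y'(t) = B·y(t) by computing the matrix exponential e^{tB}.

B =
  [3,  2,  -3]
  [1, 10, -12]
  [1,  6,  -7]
e^{tB} =
  [t*exp(2*t) + exp(2*t), 2*t*exp(2*t), -3*t*exp(2*t)]
  [-3*t^2*exp(2*t)/2 + t*exp(2*t), -3*t^2*exp(2*t) + 8*t*exp(2*t) + exp(2*t), 9*t^2*exp(2*t)/2 - 12*t*exp(2*t)]
  [-t^2*exp(2*t) + t*exp(2*t), -2*t^2*exp(2*t) + 6*t*exp(2*t), 3*t^2*exp(2*t) - 9*t*exp(2*t) + exp(2*t)]

Strategy: write B = P · J · P⁻¹ where J is a Jordan canonical form, so e^{tB} = P · e^{tJ} · P⁻¹, and e^{tJ} can be computed block-by-block.

B has Jordan form
J =
  [2, 1, 0]
  [0, 2, 1]
  [0, 0, 2]
(up to reordering of blocks).

Per-block formulas:
  For a 3×3 Jordan block J_3(2): exp(t · J_3(2)) = e^(2t)·(I + t·N + (t^2/2)·N^2), where N is the 3×3 nilpotent shift.

After assembling e^{tJ} and conjugating by P, we get:

e^{tB} =
  [t*exp(2*t) + exp(2*t), 2*t*exp(2*t), -3*t*exp(2*t)]
  [-3*t^2*exp(2*t)/2 + t*exp(2*t), -3*t^2*exp(2*t) + 8*t*exp(2*t) + exp(2*t), 9*t^2*exp(2*t)/2 - 12*t*exp(2*t)]
  [-t^2*exp(2*t) + t*exp(2*t), -2*t^2*exp(2*t) + 6*t*exp(2*t), 3*t^2*exp(2*t) - 9*t*exp(2*t) + exp(2*t)]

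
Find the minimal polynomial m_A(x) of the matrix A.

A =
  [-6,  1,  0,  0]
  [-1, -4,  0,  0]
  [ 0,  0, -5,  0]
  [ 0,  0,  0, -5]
x^2 + 10*x + 25

The characteristic polynomial is χ_A(x) = (x + 5)^4, so the eigenvalues are known. The minimal polynomial is
  m_A(x) = Π_λ (x − λ)^{k_λ}
where k_λ is the size of the *largest* Jordan block for λ (equivalently, the smallest k with (A − λI)^k v = 0 for every generalised eigenvector v of λ).

  λ = -5: largest Jordan block has size 2, contributing (x + 5)^2

So m_A(x) = (x + 5)^2 = x^2 + 10*x + 25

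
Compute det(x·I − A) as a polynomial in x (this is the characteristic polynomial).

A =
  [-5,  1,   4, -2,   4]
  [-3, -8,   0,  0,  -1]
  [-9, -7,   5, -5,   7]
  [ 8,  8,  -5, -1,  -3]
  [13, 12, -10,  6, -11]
x^5 + 20*x^4 + 160*x^3 + 640*x^2 + 1280*x + 1024

Expanding det(x·I − A) (e.g. by cofactor expansion or by noting that A is similar to its Jordan form J, which has the same characteristic polynomial as A) gives
  χ_A(x) = x^5 + 20*x^4 + 160*x^3 + 640*x^2 + 1280*x + 1024
which factors as (x + 4)^5. The eigenvalues (with algebraic multiplicities) are λ = -4 with multiplicity 5.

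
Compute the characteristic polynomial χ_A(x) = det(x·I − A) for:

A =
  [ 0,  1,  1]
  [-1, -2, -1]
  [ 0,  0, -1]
x^3 + 3*x^2 + 3*x + 1

Expanding det(x·I − A) (e.g. by cofactor expansion or by noting that A is similar to its Jordan form J, which has the same characteristic polynomial as A) gives
  χ_A(x) = x^3 + 3*x^2 + 3*x + 1
which factors as (x + 1)^3. The eigenvalues (with algebraic multiplicities) are λ = -1 with multiplicity 3.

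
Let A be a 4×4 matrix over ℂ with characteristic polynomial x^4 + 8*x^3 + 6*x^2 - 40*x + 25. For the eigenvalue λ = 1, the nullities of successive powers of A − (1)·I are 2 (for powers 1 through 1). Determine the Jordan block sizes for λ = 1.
Block sizes for λ = 1: [1, 1]

From the dimensions of kernels of powers, the number of Jordan blocks of size at least j is d_j − d_{j−1} where d_j = dim ker(N^j) (with d_0 = 0). Computing the differences gives [2].
The number of blocks of size exactly k is (#blocks of size ≥ k) − (#blocks of size ≥ k + 1), so the partition is: 2 block(s) of size 1.
In nonincreasing order the block sizes are [1, 1].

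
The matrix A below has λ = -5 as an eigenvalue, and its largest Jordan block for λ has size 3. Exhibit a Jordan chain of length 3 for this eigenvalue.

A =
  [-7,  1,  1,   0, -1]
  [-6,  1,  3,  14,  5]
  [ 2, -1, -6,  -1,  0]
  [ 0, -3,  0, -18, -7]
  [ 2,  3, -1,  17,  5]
A Jordan chain for λ = -5 of length 3:
v_1 = (-2, -8, 0, 4, -4)ᵀ
v_2 = (-2, -6, 2, 0, 2)ᵀ
v_3 = (1, 0, 0, 0, 0)ᵀ

Let N = A − (-5)·I. We want v_3 with N^3 v_3 = 0 but N^2 v_3 ≠ 0; then v_{j-1} := N · v_j for j = 3, …, 2.

Pick v_3 = (1, 0, 0, 0, 0)ᵀ.
Then v_2 = N · v_3 = (-2, -6, 2, 0, 2)ᵀ.
Then v_1 = N · v_2 = (-2, -8, 0, 4, -4)ᵀ.

Sanity check: (A − (-5)·I) v_1 = (0, 0, 0, 0, 0)ᵀ = 0. ✓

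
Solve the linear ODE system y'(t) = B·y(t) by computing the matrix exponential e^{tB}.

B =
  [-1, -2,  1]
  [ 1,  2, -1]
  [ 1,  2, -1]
e^{tB} =
  [1 - t, -2*t, t]
  [t, 2*t + 1, -t]
  [t, 2*t, 1 - t]

Strategy: write B = P · J · P⁻¹ where J is a Jordan canonical form, so e^{tB} = P · e^{tJ} · P⁻¹, and e^{tJ} can be computed block-by-block.

B has Jordan form
J =
  [0, 1, 0]
  [0, 0, 0]
  [0, 0, 0]
(up to reordering of blocks).

Per-block formulas:
  For a 2×2 Jordan block J_2(0): exp(t · J_2(0)) = e^(0t)·(I + t·N), where N is the 2×2 nilpotent shift.
  For a 1×1 block at λ = 0: exp(t · [0]) = [e^(0t)].

After assembling e^{tJ} and conjugating by P, we get:

e^{tB} =
  [1 - t, -2*t, t]
  [t, 2*t + 1, -t]
  [t, 2*t, 1 - t]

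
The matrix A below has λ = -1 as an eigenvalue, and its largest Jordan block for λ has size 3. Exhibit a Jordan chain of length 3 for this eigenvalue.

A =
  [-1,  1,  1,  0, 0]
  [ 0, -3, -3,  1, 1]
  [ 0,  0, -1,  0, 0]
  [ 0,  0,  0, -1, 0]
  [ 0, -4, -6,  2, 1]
A Jordan chain for λ = -1 of length 3:
v_1 = (-2, 0, 0, 0, 0)ᵀ
v_2 = (1, -2, 0, 0, -4)ᵀ
v_3 = (0, 1, 0, 0, 0)ᵀ

Let N = A − (-1)·I. We want v_3 with N^3 v_3 = 0 but N^2 v_3 ≠ 0; then v_{j-1} := N · v_j for j = 3, …, 2.

Pick v_3 = (0, 1, 0, 0, 0)ᵀ.
Then v_2 = N · v_3 = (1, -2, 0, 0, -4)ᵀ.
Then v_1 = N · v_2 = (-2, 0, 0, 0, 0)ᵀ.

Sanity check: (A − (-1)·I) v_1 = (0, 0, 0, 0, 0)ᵀ = 0. ✓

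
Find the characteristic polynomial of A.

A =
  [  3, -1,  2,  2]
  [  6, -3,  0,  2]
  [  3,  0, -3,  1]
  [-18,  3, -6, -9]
x^4 + 12*x^3 + 54*x^2 + 108*x + 81

Expanding det(x·I − A) (e.g. by cofactor expansion or by noting that A is similar to its Jordan form J, which has the same characteristic polynomial as A) gives
  χ_A(x) = x^4 + 12*x^3 + 54*x^2 + 108*x + 81
which factors as (x + 3)^4. The eigenvalues (with algebraic multiplicities) are λ = -3 with multiplicity 4.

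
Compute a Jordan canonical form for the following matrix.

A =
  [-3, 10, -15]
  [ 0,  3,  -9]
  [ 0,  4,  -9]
J_2(-3) ⊕ J_1(-3)

The characteristic polynomial is
  det(x·I − A) = x^3 + 9*x^2 + 27*x + 27 = (x + 3)^3

Eigenvalues and multiplicities (the geometric multiplicity of λ is n − rank(A − λI), which equals the number of Jordan blocks for λ):
  λ = -3: algebraic multiplicity = 3, geometric multiplicity = 2

Determining the block sizes for each eigenvalue:
  λ = -3: 2 blocks summing to 3 forces exactly one block of size 2 and the rest size 1 → block sizes [2, 1]

Assembling the blocks gives a Jordan form
J =
  [-3,  1,  0]
  [ 0, -3,  0]
  [ 0,  0, -3]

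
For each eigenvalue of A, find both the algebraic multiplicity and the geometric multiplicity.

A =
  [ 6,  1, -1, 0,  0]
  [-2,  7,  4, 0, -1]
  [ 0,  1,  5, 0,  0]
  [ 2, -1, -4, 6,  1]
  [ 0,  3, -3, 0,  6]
λ = 6: alg = 5, geom = 3

Step 1 — factor the characteristic polynomial to read off the algebraic multiplicities:
  χ_A(x) = (x - 6)^5

Step 2 — compute geometric multiplicities via the rank-nullity identity g(λ) = n − rank(A − λI):
  rank(A − (6)·I) = 2, so dim ker(A − (6)·I) = n − 2 = 3

Summary:
  λ = 6: algebraic multiplicity = 5, geometric multiplicity = 3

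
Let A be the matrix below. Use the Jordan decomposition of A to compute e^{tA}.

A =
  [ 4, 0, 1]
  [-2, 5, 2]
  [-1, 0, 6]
e^{tA} =
  [-t*exp(5*t) + exp(5*t), 0, t*exp(5*t)]
  [-2*t*exp(5*t), exp(5*t), 2*t*exp(5*t)]
  [-t*exp(5*t), 0, t*exp(5*t) + exp(5*t)]

Strategy: write A = P · J · P⁻¹ where J is a Jordan canonical form, so e^{tA} = P · e^{tJ} · P⁻¹, and e^{tJ} can be computed block-by-block.

A has Jordan form
J =
  [5, 1, 0]
  [0, 5, 0]
  [0, 0, 5]
(up to reordering of blocks).

Per-block formulas:
  For a 1×1 block at λ = 5: exp(t · [5]) = [e^(5t)].
  For a 2×2 Jordan block J_2(5): exp(t · J_2(5)) = e^(5t)·(I + t·N), where N is the 2×2 nilpotent shift.

After assembling e^{tJ} and conjugating by P, we get:

e^{tA} =
  [-t*exp(5*t) + exp(5*t), 0, t*exp(5*t)]
  [-2*t*exp(5*t), exp(5*t), 2*t*exp(5*t)]
  [-t*exp(5*t), 0, t*exp(5*t) + exp(5*t)]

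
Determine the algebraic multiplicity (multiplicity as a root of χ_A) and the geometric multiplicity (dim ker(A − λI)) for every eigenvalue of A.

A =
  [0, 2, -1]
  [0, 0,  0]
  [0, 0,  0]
λ = 0: alg = 3, geom = 2

Step 1 — factor the characteristic polynomial to read off the algebraic multiplicities:
  χ_A(x) = x^3

Step 2 — compute geometric multiplicities via the rank-nullity identity g(λ) = n − rank(A − λI):
  rank(A − (0)·I) = 1, so dim ker(A − (0)·I) = n − 1 = 2

Summary:
  λ = 0: algebraic multiplicity = 3, geometric multiplicity = 2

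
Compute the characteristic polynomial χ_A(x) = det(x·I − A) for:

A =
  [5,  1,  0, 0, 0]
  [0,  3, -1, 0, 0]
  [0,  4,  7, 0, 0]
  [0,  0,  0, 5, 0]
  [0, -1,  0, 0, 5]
x^5 - 25*x^4 + 250*x^3 - 1250*x^2 + 3125*x - 3125

Expanding det(x·I − A) (e.g. by cofactor expansion or by noting that A is similar to its Jordan form J, which has the same characteristic polynomial as A) gives
  χ_A(x) = x^5 - 25*x^4 + 250*x^3 - 1250*x^2 + 3125*x - 3125
which factors as (x - 5)^5. The eigenvalues (with algebraic multiplicities) are λ = 5 with multiplicity 5.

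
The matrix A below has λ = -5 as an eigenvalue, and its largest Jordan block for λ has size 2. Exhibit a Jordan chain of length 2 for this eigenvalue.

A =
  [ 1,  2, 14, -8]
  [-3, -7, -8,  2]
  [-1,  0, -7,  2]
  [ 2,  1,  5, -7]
A Jordan chain for λ = -5 of length 2:
v_1 = (6, -3, -1, 2)ᵀ
v_2 = (1, 0, 0, 0)ᵀ

Let N = A − (-5)·I. We want v_2 with N^2 v_2 = 0 but N^1 v_2 ≠ 0; then v_{j-1} := N · v_j for j = 2, …, 2.

Pick v_2 = (1, 0, 0, 0)ᵀ.
Then v_1 = N · v_2 = (6, -3, -1, 2)ᵀ.

Sanity check: (A − (-5)·I) v_1 = (0, 0, 0, 0)ᵀ = 0. ✓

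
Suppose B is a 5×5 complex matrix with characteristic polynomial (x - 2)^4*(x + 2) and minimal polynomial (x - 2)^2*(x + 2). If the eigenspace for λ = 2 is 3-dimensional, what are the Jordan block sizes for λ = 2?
Block sizes for λ = 2: [2, 1, 1]

Step 1 — from the characteristic polynomial, algebraic multiplicity of λ = 2 is 4. From dim ker(B − (2)·I) = 3, there are exactly 3 Jordan blocks for λ = 2.
Step 2 — from the minimal polynomial, the factor (x − 2)^2 tells us the largest block for λ = 2 has size 2.
Step 3 — with total size 4, 3 blocks, and largest block 2, the block sizes (in nonincreasing order) are [2, 1, 1].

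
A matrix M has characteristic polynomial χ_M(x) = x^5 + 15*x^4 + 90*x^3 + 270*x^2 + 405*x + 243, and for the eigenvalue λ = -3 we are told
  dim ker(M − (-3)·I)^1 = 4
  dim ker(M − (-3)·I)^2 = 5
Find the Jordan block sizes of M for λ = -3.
Block sizes for λ = -3: [2, 1, 1, 1]

From the dimensions of kernels of powers, the number of Jordan blocks of size at least j is d_j − d_{j−1} where d_j = dim ker(N^j) (with d_0 = 0). Computing the differences gives [4, 1].
The number of blocks of size exactly k is (#blocks of size ≥ k) − (#blocks of size ≥ k + 1), so the partition is: 3 block(s) of size 1, 1 block(s) of size 2.
In nonincreasing order the block sizes are [2, 1, 1, 1].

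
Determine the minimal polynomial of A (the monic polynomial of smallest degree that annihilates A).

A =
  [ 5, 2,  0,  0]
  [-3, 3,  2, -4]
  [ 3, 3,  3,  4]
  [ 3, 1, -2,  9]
x^3 - 15*x^2 + 75*x - 125

The characteristic polynomial is χ_A(x) = (x - 5)^4, so the eigenvalues are known. The minimal polynomial is
  m_A(x) = Π_λ (x − λ)^{k_λ}
where k_λ is the size of the *largest* Jordan block for λ (equivalently, the smallest k with (A − λI)^k v = 0 for every generalised eigenvector v of λ).

  λ = 5: largest Jordan block has size 3, contributing (x − 5)^3

So m_A(x) = (x - 5)^3 = x^3 - 15*x^2 + 75*x - 125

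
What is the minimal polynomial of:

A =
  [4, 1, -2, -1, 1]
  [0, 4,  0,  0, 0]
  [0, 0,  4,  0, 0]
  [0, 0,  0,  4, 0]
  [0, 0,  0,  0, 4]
x^2 - 8*x + 16

The characteristic polynomial is χ_A(x) = (x - 4)^5, so the eigenvalues are known. The minimal polynomial is
  m_A(x) = Π_λ (x − λ)^{k_λ}
where k_λ is the size of the *largest* Jordan block for λ (equivalently, the smallest k with (A − λI)^k v = 0 for every generalised eigenvector v of λ).

  λ = 4: largest Jordan block has size 2, contributing (x − 4)^2

So m_A(x) = (x - 4)^2 = x^2 - 8*x + 16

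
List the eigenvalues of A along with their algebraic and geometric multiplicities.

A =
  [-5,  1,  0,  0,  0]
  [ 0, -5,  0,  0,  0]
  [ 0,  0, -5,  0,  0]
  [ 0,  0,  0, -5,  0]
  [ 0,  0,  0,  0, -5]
λ = -5: alg = 5, geom = 4

Step 1 — factor the characteristic polynomial to read off the algebraic multiplicities:
  χ_A(x) = (x + 5)^5

Step 2 — compute geometric multiplicities via the rank-nullity identity g(λ) = n − rank(A − λI):
  rank(A − (-5)·I) = 1, so dim ker(A − (-5)·I) = n − 1 = 4

Summary:
  λ = -5: algebraic multiplicity = 5, geometric multiplicity = 4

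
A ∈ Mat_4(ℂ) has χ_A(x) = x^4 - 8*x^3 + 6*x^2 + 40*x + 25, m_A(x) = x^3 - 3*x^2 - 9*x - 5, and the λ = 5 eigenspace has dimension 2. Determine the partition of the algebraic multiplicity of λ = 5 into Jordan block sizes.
Block sizes for λ = 5: [1, 1]

Step 1 — from the characteristic polynomial, algebraic multiplicity of λ = 5 is 2. From dim ker(A − (5)·I) = 2, there are exactly 2 Jordan blocks for λ = 5.
Step 2 — from the minimal polynomial, the factor (x − 5) tells us the largest block for λ = 5 has size 1.
Step 3 — with total size 2, 2 blocks, and largest block 1, the block sizes (in nonincreasing order) are [1, 1].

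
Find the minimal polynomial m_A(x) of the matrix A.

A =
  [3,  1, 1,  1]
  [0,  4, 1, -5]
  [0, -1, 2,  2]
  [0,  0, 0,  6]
x^3 - 12*x^2 + 45*x - 54

The characteristic polynomial is χ_A(x) = (x - 6)*(x - 3)^3, so the eigenvalues are known. The minimal polynomial is
  m_A(x) = Π_λ (x − λ)^{k_λ}
where k_λ is the size of the *largest* Jordan block for λ (equivalently, the smallest k with (A − λI)^k v = 0 for every generalised eigenvector v of λ).

  λ = 3: largest Jordan block has size 2, contributing (x − 3)^2
  λ = 6: largest Jordan block has size 1, contributing (x − 6)

So m_A(x) = (x - 6)*(x - 3)^2 = x^3 - 12*x^2 + 45*x - 54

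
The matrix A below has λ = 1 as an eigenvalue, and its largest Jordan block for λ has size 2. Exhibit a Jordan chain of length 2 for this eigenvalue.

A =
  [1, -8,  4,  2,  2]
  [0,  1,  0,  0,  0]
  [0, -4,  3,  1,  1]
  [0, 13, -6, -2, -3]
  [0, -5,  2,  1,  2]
A Jordan chain for λ = 1 of length 2:
v_1 = (-8, 0, -4, 13, -5)ᵀ
v_2 = (0, 1, 0, 0, 0)ᵀ

Let N = A − (1)·I. We want v_2 with N^2 v_2 = 0 but N^1 v_2 ≠ 0; then v_{j-1} := N · v_j for j = 2, …, 2.

Pick v_2 = (0, 1, 0, 0, 0)ᵀ.
Then v_1 = N · v_2 = (-8, 0, -4, 13, -5)ᵀ.

Sanity check: (A − (1)·I) v_1 = (0, 0, 0, 0, 0)ᵀ = 0. ✓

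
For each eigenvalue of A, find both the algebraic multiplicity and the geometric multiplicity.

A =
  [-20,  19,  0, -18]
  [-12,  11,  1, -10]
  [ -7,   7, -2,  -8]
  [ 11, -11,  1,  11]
λ = -1: alg = 3, geom = 1; λ = 3: alg = 1, geom = 1

Step 1 — factor the characteristic polynomial to read off the algebraic multiplicities:
  χ_A(x) = (x - 3)*(x + 1)^3

Step 2 — compute geometric multiplicities via the rank-nullity identity g(λ) = n − rank(A − λI):
  rank(A − (-1)·I) = 3, so dim ker(A − (-1)·I) = n − 3 = 1
  rank(A − (3)·I) = 3, so dim ker(A − (3)·I) = n − 3 = 1

Summary:
  λ = -1: algebraic multiplicity = 3, geometric multiplicity = 1
  λ = 3: algebraic multiplicity = 1, geometric multiplicity = 1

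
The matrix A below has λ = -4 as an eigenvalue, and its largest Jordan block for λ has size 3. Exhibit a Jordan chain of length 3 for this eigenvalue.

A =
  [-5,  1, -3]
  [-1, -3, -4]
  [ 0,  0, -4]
A Jordan chain for λ = -4 of length 3:
v_1 = (-1, -1, 0)ᵀ
v_2 = (-3, -4, 0)ᵀ
v_3 = (0, 0, 1)ᵀ

Let N = A − (-4)·I. We want v_3 with N^3 v_3 = 0 but N^2 v_3 ≠ 0; then v_{j-1} := N · v_j for j = 3, …, 2.

Pick v_3 = (0, 0, 1)ᵀ.
Then v_2 = N · v_3 = (-3, -4, 0)ᵀ.
Then v_1 = N · v_2 = (-1, -1, 0)ᵀ.

Sanity check: (A − (-4)·I) v_1 = (0, 0, 0)ᵀ = 0. ✓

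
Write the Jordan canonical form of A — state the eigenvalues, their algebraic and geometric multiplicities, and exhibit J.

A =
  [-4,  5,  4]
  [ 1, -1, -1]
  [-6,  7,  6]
J_2(0) ⊕ J_1(1)

The characteristic polynomial is
  det(x·I − A) = x^3 - x^2 = x^2*(x - 1)

Eigenvalues and multiplicities (the geometric multiplicity of λ is n − rank(A − λI), which equals the number of Jordan blocks for λ):
  λ = 0: algebraic multiplicity = 2, geometric multiplicity = 1
  λ = 1: algebraic multiplicity = 1, geometric multiplicity = 1

Determining the block sizes for each eigenvalue:
  λ = 0: one block (gm = 1), so the single block has size am = 2 → block sizes [2]
  λ = 1: one block (gm = 1), so the single block has size am = 1 → block sizes [1]

Assembling the blocks gives a Jordan form
J =
  [0, 1, 0]
  [0, 0, 0]
  [0, 0, 1]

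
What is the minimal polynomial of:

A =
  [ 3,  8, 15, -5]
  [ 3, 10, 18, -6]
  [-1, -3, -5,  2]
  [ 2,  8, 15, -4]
x^3 - 3*x^2 + 3*x - 1

The characteristic polynomial is χ_A(x) = (x - 1)^4, so the eigenvalues are known. The minimal polynomial is
  m_A(x) = Π_λ (x − λ)^{k_λ}
where k_λ is the size of the *largest* Jordan block for λ (equivalently, the smallest k with (A − λI)^k v = 0 for every generalised eigenvector v of λ).

  λ = 1: largest Jordan block has size 3, contributing (x − 1)^3

So m_A(x) = (x - 1)^3 = x^3 - 3*x^2 + 3*x - 1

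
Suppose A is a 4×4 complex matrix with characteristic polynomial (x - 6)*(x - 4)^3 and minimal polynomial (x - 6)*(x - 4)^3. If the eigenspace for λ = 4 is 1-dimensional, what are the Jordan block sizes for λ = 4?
Block sizes for λ = 4: [3]

Step 1 — from the characteristic polynomial, algebraic multiplicity of λ = 4 is 3. From dim ker(A − (4)·I) = 1, there are exactly 1 Jordan blocks for λ = 4.
Step 2 — from the minimal polynomial, the factor (x − 4)^3 tells us the largest block for λ = 4 has size 3.
Step 3 — with total size 3, 1 blocks, and largest block 3, the block sizes (in nonincreasing order) are [3].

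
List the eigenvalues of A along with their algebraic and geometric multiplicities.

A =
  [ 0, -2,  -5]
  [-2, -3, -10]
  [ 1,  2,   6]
λ = 1: alg = 3, geom = 2

Step 1 — factor the characteristic polynomial to read off the algebraic multiplicities:
  χ_A(x) = (x - 1)^3

Step 2 — compute geometric multiplicities via the rank-nullity identity g(λ) = n − rank(A − λI):
  rank(A − (1)·I) = 1, so dim ker(A − (1)·I) = n − 1 = 2

Summary:
  λ = 1: algebraic multiplicity = 3, geometric multiplicity = 2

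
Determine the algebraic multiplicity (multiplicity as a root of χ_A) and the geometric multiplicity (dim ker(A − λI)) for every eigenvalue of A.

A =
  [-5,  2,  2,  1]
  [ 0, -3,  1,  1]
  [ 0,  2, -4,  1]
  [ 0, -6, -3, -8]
λ = -5: alg = 4, geom = 2

Step 1 — factor the characteristic polynomial to read off the algebraic multiplicities:
  χ_A(x) = (x + 5)^4

Step 2 — compute geometric multiplicities via the rank-nullity identity g(λ) = n − rank(A − λI):
  rank(A − (-5)·I) = 2, so dim ker(A − (-5)·I) = n − 2 = 2

Summary:
  λ = -5: algebraic multiplicity = 4, geometric multiplicity = 2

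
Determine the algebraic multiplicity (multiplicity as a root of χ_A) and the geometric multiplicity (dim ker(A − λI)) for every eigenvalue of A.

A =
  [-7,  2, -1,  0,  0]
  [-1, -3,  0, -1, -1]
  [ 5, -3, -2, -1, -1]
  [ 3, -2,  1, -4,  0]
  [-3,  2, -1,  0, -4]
λ = -4: alg = 5, geom = 3

Step 1 — factor the characteristic polynomial to read off the algebraic multiplicities:
  χ_A(x) = (x + 4)^5

Step 2 — compute geometric multiplicities via the rank-nullity identity g(λ) = n − rank(A − λI):
  rank(A − (-4)·I) = 2, so dim ker(A − (-4)·I) = n − 2 = 3

Summary:
  λ = -4: algebraic multiplicity = 5, geometric multiplicity = 3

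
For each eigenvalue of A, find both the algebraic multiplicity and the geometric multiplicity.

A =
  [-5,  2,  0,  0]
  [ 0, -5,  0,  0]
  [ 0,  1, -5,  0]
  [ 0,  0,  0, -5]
λ = -5: alg = 4, geom = 3

Step 1 — factor the characteristic polynomial to read off the algebraic multiplicities:
  χ_A(x) = (x + 5)^4

Step 2 — compute geometric multiplicities via the rank-nullity identity g(λ) = n − rank(A − λI):
  rank(A − (-5)·I) = 1, so dim ker(A − (-5)·I) = n − 1 = 3

Summary:
  λ = -5: algebraic multiplicity = 4, geometric multiplicity = 3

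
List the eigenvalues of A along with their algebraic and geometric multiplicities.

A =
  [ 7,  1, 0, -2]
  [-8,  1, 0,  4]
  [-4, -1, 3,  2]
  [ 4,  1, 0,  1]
λ = 3: alg = 4, geom = 3

Step 1 — factor the characteristic polynomial to read off the algebraic multiplicities:
  χ_A(x) = (x - 3)^4

Step 2 — compute geometric multiplicities via the rank-nullity identity g(λ) = n − rank(A − λI):
  rank(A − (3)·I) = 1, so dim ker(A − (3)·I) = n − 1 = 3

Summary:
  λ = 3: algebraic multiplicity = 4, geometric multiplicity = 3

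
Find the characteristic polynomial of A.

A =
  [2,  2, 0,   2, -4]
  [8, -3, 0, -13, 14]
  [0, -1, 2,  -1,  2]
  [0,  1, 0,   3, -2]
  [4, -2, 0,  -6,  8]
x^5 - 12*x^4 + 56*x^3 - 128*x^2 + 144*x - 64

Expanding det(x·I − A) (e.g. by cofactor expansion or by noting that A is similar to its Jordan form J, which has the same characteristic polynomial as A) gives
  χ_A(x) = x^5 - 12*x^4 + 56*x^3 - 128*x^2 + 144*x - 64
which factors as (x - 4)*(x - 2)^4. The eigenvalues (with algebraic multiplicities) are λ = 2 with multiplicity 4, λ = 4 with multiplicity 1.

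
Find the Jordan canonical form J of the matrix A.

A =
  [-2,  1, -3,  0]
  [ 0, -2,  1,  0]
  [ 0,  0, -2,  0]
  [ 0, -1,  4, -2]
J_3(-2) ⊕ J_1(-2)

The characteristic polynomial is
  det(x·I − A) = x^4 + 8*x^3 + 24*x^2 + 32*x + 16 = (x + 2)^4

Eigenvalues and multiplicities (the geometric multiplicity of λ is n − rank(A − λI), which equals the number of Jordan blocks for λ):
  λ = -2: algebraic multiplicity = 4, geometric multiplicity = 2

Determining the block sizes for each eigenvalue:
  λ = -2: with am = 4 and gm = 2, the partition is not yet determined (e.g. several partitions of 4 into 2 parts exist). Let N = A − (-2)·I. Computing rank(N^1) = 2, rank(N^2) = 1, rank(N^3) = 0; the number of blocks of size ≥ j is rank(N^{j−1}) − rank(N^j), giving [2, 1, 1]. So we have 1 block(s) of size 3, 1 block(s) of size 1 → block sizes [3, 1]

Assembling the blocks gives a Jordan form
J =
  [-2,  1,  0,  0]
  [ 0, -2,  1,  0]
  [ 0,  0, -2,  0]
  [ 0,  0,  0, -2]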